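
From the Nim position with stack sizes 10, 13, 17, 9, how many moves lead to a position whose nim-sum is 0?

1

Nim-sum: 10 ⊕ 13 ⊕ 17 ⊕ 9 = 31.
The overall nim-sum is X = 31. A stack of size p has a winning move iff p XOR X < p (reduce it to p XOR X).
  10: 10 XOR 31 = 21 ≥ 10 — no move.
  13: 13 XOR 31 = 18 ≥ 13 — no move.
  17: 17 XOR 31 = 14 < 17 — winning move (to 14).
  9: 9 XOR 31 = 22 ≥ 9 — no move.
That gives 1 winning move.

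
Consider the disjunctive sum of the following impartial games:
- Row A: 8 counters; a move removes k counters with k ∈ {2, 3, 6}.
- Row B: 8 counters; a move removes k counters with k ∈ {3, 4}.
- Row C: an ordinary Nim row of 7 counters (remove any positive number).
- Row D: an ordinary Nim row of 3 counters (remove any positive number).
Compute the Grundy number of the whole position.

Grundy values for row A (subtraction set {2, 3, 6}):
k:     0  1  2  3  4  5  6  7  8
g(k):  0  0  1  1  2  0  3  1  2
So g(8) = 2.
Grundy values for row B (subtraction set {3, 4}):
k:     0  1  2  3  4  5  6  7  8
g(k):  0  0  0  1  1  1  2  0  0
So g(8) = 0.
Row C is a plain Nim row of size 7, so its Grundy value is 7.
Row D is a plain Nim row of size 3, so its Grundy value is 3.
By the Sprague-Grundy theorem, the Grundy value of a sum of independent games is the XOR of the component values.
Combined value = 2 XOR 0 XOR 7 XOR 3 = 6.

6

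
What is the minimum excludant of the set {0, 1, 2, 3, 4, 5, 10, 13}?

6

The values 0, 1, 2, 3, 4, 5 are all present; 6 is the first non-negative integer missing from the set.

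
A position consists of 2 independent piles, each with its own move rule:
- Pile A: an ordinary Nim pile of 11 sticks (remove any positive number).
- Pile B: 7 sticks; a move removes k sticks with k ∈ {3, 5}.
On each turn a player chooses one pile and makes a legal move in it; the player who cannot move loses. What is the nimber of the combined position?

9

Pile A is a plain Nim pile of size 11, so its Grundy value is 11.
Build the Grundy sequence for pile B with g(k) = mex{g(k−s) : s ∈ {3, 5}, s ≤ k}:
g(0) = mex{} = 0
g(1) = mex{} = 0
g(2) = mex{} = 0
g(3) = mex{0} = 1
g(4) = mex{0} = 1
g(5) = mex{0} = 1
g(6) = mex{0,1} = 2
g(7) = mex{0,1} = 2
So g(7) = 2.
By the Sprague-Grundy theorem, the Grundy value of a sum of independent games is the XOR of the component values.
Combined value = 11 XOR 2 = 9.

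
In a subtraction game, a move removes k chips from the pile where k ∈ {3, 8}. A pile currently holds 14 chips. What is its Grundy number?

Grundy values for subtraction set {3, 8}:
k:     0  1  2  3  4  5  6  7  8  9 10 11 12 13 14
g(k):  0  0  0  1  1  1  0  0  2  1  1  0  0  0  1
So g(14) = 1.

1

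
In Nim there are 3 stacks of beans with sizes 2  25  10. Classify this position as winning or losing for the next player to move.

Winning position

Compute the nim-sum pairwise:
2 ^ 25 = 27
27 ^ 10 = 17
The nim-sum is 17 ≠ 0, so this is an N-position: the player to move can win.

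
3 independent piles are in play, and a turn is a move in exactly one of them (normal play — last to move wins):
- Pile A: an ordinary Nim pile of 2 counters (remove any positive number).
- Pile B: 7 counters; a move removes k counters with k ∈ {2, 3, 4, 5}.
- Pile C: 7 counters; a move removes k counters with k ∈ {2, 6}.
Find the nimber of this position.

3

Pile A is a plain Nim pile of size 2, so its Grundy value is 2.
Grundy values for pile B (subtraction set {2, 3, 4, 5}):
g(0) = mex{} = 0
g(1) = mex{} = 0
g(2) = mex{0} = 1
g(3) = mex{0} = 1
g(4) = mex{0,1} = 2
g(5) = mex{0,1} = 2
g(6) = mex{0,1,2} = 3
g(7) = mex{1,2} = 0
So g(7) = 0.
Grundy values for pile C (subtraction set {2, 6}):
g(0) = mex{} = 0
g(1) = mex{} = 0
g(2) = mex{0} = 1
g(3) = mex{0} = 1
g(4) = mex{1} = 0
g(5) = mex{1} = 0
g(6) = mex{0} = 1
g(7) = mex{0} = 1
So g(7) = 1.
The value of a disjunctive sum is the nim-sum of the parts.
Combined value = 2 ⊕ 0 ⊕ 1 = 3.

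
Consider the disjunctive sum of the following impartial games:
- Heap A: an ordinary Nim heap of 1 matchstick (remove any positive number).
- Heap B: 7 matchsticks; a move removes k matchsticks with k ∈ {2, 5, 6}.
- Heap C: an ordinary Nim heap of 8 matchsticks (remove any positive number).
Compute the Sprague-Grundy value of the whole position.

10

Heap A is a plain Nim heap of size 1, so its Grundy value is 1.
Build the Grundy sequence for heap B with g(k) = mex{g(k−s) : s ∈ {2, 5, 6}, s ≤ k}:
g(0) = mex{} = 0
g(1) = mex{} = 0
g(2) = mex{0} = 1
g(3) = mex{0} = 1
g(4) = mex{1} = 0
g(5) = mex{0,1} = 2
g(6) = mex{0} = 1
g(7) = mex{0,1,2} = 3
So g(7) = 3.
Heap C is a plain Nim heap of size 8, so its Grundy value is 8.
By the Sprague-Grundy theorem, the Grundy value of a sum of independent games is the XOR of the component values.
Combined value = 1 XOR 3 XOR 8 = 10.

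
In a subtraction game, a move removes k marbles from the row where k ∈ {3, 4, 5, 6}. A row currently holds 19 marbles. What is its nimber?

0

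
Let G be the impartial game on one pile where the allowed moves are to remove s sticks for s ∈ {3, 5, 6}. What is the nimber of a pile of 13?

1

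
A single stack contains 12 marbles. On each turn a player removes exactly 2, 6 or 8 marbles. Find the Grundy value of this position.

2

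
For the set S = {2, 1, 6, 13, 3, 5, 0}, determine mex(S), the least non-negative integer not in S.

4

The values 0, 1, 2, 3 are all present; 4 is the first non-negative integer missing from the set.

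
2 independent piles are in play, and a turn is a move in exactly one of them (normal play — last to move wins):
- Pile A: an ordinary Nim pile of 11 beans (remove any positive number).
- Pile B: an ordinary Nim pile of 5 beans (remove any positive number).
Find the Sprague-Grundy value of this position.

14

Pile A is a plain Nim pile of size 11, so its Grundy value is 11.
Pile B is a plain Nim pile of size 5, so its Grundy value is 5.
The value of a disjunctive sum is the nim-sum of the parts.
Combined value = 11 ⊕ 5 = 14.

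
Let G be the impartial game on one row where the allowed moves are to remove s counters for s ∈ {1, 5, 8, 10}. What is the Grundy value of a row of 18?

1

Grundy values for subtraction set {1, 5, 8, 10}:
k:     0  1  2  3  4  5  6  7  8  9 10 11 12 13 14 15 16 17 18
g(k):  0  1  0  1  0  1  0  1  2  3  2  3  2  0  1  0  1  0  1
So g(18) = 1.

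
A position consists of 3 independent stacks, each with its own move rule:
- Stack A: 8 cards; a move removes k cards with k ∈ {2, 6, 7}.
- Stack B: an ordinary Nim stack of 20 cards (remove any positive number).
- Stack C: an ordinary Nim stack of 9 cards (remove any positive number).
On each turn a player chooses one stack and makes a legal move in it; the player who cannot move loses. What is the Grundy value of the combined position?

31

Grundy values for stack A (subtraction set {2, 6, 7}):
g(0) = mex{} = 0
g(1) = mex{} = 0
g(2) = mex{0} = 1
g(3) = mex{0} = 1
g(4) = mex{1} = 0
g(5) = mex{1} = 0
g(6) = mex{0} = 1
g(7) = mex{0} = 1
g(8) = mex{0,1} = 2
So g(8) = 2.
Stack B is a plain Nim stack of size 20, so its Grundy value is 20.
Stack C is a plain Nim stack of size 9, so its Grundy value is 9.
By the Sprague-Grundy theorem, the Grundy value of a sum of independent games is the XOR of the component values.
Combined value = 2 ⊕ 20 ⊕ 9 = 31.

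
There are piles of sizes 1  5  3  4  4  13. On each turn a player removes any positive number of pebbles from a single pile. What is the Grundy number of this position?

10

Bitwise XOR of the heap sizes:
  0001  (1)
  0101  (5)
  0011  (3)
  0100  (4)
  0100  (4)
  1101  (13)
  ----
  1010  (10)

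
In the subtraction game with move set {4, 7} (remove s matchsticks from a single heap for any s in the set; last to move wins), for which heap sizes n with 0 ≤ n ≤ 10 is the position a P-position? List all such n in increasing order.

Grundy values for subtraction set {4, 7}:
g(0) = mex{} = 0
g(1) = mex{} = 0
g(2) = mex{} = 0
g(3) = mex{} = 0
g(4) = mex{0} = 1
g(5) = mex{0} = 1
g(6) = mex{0} = 1
g(7) = mex{0} = 1
g(8) = mex{0,1} = 2
g(9) = mex{0,1} = 2
g(10) = mex{0,1} = 2
The P-positions (g = 0) in 0..10 are 0, 1, 2, 3.

0, 1, 2, 3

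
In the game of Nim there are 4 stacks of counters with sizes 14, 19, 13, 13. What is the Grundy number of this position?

29

Compute the nim-sum pairwise:
14 XOR 19 = 29
29 XOR 13 = 16
16 XOR 13 = 29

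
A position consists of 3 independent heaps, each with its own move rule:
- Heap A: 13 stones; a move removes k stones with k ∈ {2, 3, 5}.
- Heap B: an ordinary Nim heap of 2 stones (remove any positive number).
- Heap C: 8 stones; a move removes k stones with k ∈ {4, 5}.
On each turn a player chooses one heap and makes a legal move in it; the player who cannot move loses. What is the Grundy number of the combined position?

3

Grundy values for heap A (subtraction set {2, 3, 5}):
g(0) = mex{} = 0
g(1) = mex{} = 0
g(2) = mex{0} = 1
g(3) = mex{0} = 1
g(4) = mex{0,1} = 2
g(5) = mex{0,1} = 2
g(6) = mex{0,1,2} = 3
g(7) = mex{1,2} = 0
g(8) = mex{1,2,3} = 0
g(9) = mex{0,2,3} = 1
g(10) = mex{0,2} = 1
g(11) = mex{0,1,3} = 2
g(12) = mex{0,1} = 2
g(13) = mex{0,1,2} = 3
So g(13) = 3.
Heap B is a plain Nim heap of size 2, so its Grundy value is 2.
Build the Grundy sequence for heap C with g(k) = mex{g(k−s) : s ∈ {4, 5}, s ≤ k}:
g(0) = mex{} = 0
g(1) = mex{} = 0
g(2) = mex{} = 0
g(3) = mex{} = 0
g(4) = mex{0} = 1
g(5) = mex{0} = 1
g(6) = mex{0} = 1
g(7) = mex{0} = 1
g(8) = mex{0,1} = 2
So g(8) = 2.
By the Sprague-Grundy theorem, the Grundy value of a sum of independent games is the XOR of the component values.
Combined value = 3 XOR 2 XOR 2 = 3.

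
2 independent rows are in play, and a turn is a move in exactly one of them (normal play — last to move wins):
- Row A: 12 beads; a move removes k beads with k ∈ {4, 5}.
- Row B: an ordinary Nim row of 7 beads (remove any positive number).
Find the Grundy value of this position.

7

Grundy values for row A (subtraction set {4, 5}):
g(0) = mex{} = 0
g(1) = mex{} = 0
g(2) = mex{} = 0
g(3) = mex{} = 0
g(4) = mex{0} = 1
g(5) = mex{0} = 1
g(6) = mex{0} = 1
g(7) = mex{0} = 1
g(8) = mex{0,1} = 2
g(9) = mex{1} = 0
g(10) = mex{1} = 0
g(11) = mex{1} = 0
g(12) = mex{1,2} = 0
So g(12) = 0.
Row B is a plain Nim row of size 7, so its Grundy value is 7.
The value of a disjunctive sum is the nim-sum of the parts.
Combined value = 0 ⊕ 7 = 7.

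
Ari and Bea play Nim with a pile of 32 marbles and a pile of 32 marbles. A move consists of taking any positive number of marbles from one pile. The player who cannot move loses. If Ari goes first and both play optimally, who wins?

Bea wins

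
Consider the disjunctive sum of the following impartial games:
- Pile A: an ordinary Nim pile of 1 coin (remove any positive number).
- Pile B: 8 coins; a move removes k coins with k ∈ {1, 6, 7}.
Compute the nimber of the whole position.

Pile A is a plain Nim pile of size 1, so its Grundy value is 1.
Grundy values for pile B (subtraction set {1, 6, 7}):
g(0) = mex{} = 0
g(1) = mex{0} = 1
g(2) = mex{1} = 0
g(3) = mex{0} = 1
g(4) = mex{1} = 0
g(5) = mex{0} = 1
g(6) = mex{0,1} = 2
g(7) = mex{0,1,2} = 3
g(8) = mex{0,1,3} = 2
So g(8) = 2.
The value of a disjunctive sum is the nim-sum of the parts.
Combined value = 1 XOR 2 = 3.

3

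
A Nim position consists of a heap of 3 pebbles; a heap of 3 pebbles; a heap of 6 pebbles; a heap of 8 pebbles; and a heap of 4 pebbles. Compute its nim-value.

10

In binary:
  0011  (3)
  0011  (3)
  0110  (6)
  1000  (8)
  0100  (4)
  ----
  1010  (10)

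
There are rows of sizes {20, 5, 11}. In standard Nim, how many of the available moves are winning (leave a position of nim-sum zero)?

Bitwise XOR of the heap sizes:
  10100  (20)
  00101  (5)
  01011  (11)
  -----
  11010  (26)
The overall nim-sum is X = 26. A row of size p has a winning move iff p XOR X < p (reduce it to p XOR X).
  20: 20 XOR 26 = 14 < 20 — winning move (to 14).
  5: 5 XOR 26 = 31 ≥ 5 — no move.
  11: 11 XOR 26 = 17 ≥ 11 — no move.
That gives 1 winning move.

1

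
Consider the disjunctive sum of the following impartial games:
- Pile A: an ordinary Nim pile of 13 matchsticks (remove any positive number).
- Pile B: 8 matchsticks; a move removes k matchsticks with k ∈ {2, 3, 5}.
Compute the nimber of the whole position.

13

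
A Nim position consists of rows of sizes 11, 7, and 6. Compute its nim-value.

10

Nim-sum: 11 ⊕ 7 ⊕ 6 = 10.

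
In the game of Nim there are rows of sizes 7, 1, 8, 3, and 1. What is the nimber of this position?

12

Nim-sum: 7 ⊕ 1 ⊕ 8 ⊕ 3 ⊕ 1 = 12.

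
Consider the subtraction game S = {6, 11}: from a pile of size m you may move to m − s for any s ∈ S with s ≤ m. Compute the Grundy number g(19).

Grundy values for subtraction set {6, 11}:
k:     0  1  2  3  4  5  6  7  8  9 10 11 12 13 14 15 16 17 18 19
g(k):  0  0  0  0  0  0  1  1  1  1  1  1  2  2  2  2  2  0  0  0
So g(19) = 0.

0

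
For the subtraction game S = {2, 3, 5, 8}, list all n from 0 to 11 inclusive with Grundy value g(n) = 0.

0, 1, 7, 11

Build the Grundy sequence with g(k) = mex{g(k−s) : s ∈ {2, 3, 5, 8}, s ≤ k}:
g(0) = mex{} = 0
g(1) = mex{} = 0
g(2) = mex{0} = 1
g(3) = mex{0} = 1
g(4) = mex{0,1} = 2
g(5) = mex{0,1} = 2
g(6) = mex{0,1,2} = 3
g(7) = mex{1,2} = 0
g(8) = mex{0,1,2,3} = 4
g(9) = mex{0,2,3} = 1
g(10) = mex{0,1,2,4} = 3
g(11) = mex{1,3,4} = 0
The P-positions (g = 0) in 0..11 are 0, 1, 7, 11.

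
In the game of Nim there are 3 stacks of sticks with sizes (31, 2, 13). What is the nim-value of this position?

16

Nim-sum: 31 XOR 2 XOR 13 = 16.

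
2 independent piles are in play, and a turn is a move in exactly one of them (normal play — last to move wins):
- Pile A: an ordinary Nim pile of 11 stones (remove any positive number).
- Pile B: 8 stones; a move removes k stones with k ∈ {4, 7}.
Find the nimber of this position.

9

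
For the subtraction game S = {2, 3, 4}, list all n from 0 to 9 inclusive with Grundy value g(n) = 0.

Grundy values for subtraction set {2, 3, 4}:
g(0) = mex{} = 0
g(1) = mex{} = 0
g(2) = mex{0} = 1
g(3) = mex{0} = 1
g(4) = mex{0,1} = 2
g(5) = mex{0,1} = 2
g(6) = mex{1,2} = 0
g(7) = mex{1,2} = 0
g(8) = mex{0,2} = 1
g(9) = mex{0,2} = 1
The P-positions (g = 0) in 0..9 are 0, 1, 6, 7.

0, 1, 6, 7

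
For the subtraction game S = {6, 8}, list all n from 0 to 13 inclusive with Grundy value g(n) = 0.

0, 1, 2, 3, 4, 5

Compute g(0), g(1), … for moves {6, 8}:
k:     0  1  2  3  4  5  6  7  8  9 10 11 12 13
g(k):  0  0  0  0  0  0  1  1  1  1  1  1  2  2
The P-positions (g = 0) in 0..13 are 0, 1, 2, 3, 4, 5.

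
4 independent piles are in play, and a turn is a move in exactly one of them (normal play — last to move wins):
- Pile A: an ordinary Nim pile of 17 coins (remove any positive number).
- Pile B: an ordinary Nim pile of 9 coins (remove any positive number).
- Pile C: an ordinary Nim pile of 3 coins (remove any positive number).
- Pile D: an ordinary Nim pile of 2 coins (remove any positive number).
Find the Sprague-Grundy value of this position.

Pile A is a plain Nim pile of size 17, so its Grundy value is 17.
Pile B is a plain Nim pile of size 9, so its Grundy value is 9.
Pile C is a plain Nim pile of size 3, so its Grundy value is 3.
Pile D is a plain Nim pile of size 2, so its Grundy value is 2.
The value of a disjunctive sum is the nim-sum of the parts.
Combined value = 17 XOR 9 XOR 3 XOR 2 = 25.

25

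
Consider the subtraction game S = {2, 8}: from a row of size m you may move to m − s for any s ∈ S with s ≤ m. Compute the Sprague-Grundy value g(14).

Grundy values for subtraction set {2, 8}:
g(0) = mex{} = 0
g(1) = mex{} = 0
g(2) = mex{0} = 1
g(3) = mex{0} = 1
g(4) = mex{1} = 0
g(5) = mex{1} = 0
g(6) = mex{0} = 1
g(7) = mex{0} = 1
g(8) = mex{0,1} = 2
g(9) = mex{0,1} = 2
g(10) = mex{1,2} = 0
g(11) = mex{1,2} = 0
g(12) = mex{0} = 1
g(13) = mex{0} = 1
g(14) = mex{1} = 0
So g(14) = 0.

0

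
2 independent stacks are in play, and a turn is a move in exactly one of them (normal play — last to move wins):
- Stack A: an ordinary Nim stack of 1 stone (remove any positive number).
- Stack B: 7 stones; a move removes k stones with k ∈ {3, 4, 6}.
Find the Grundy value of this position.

3

Stack A is a plain Nim stack of size 1, so its Grundy value is 1.
For stack B, compute g(0), g(1), … with moves {3, 4, 6}:
k:     0  1  2  3  4  5  6  7
g(k):  0  0  0  1  1  1  2  2
So g(7) = 2.
The value of a disjunctive sum is the nim-sum of the parts.
Combined value = 1 XOR 2 = 3.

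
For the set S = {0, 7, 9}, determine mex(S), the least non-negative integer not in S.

0 is in the set but 1 is not, so the mex is 1.

1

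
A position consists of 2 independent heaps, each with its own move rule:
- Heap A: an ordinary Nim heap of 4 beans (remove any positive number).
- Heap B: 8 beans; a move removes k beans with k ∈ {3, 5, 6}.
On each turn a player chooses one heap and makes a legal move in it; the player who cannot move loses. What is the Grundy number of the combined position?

Heap A is a plain Nim heap of size 4, so its Grundy value is 4.
Grundy values for heap B (subtraction set {3, 5, 6}):
g(0) = mex{} = 0
g(1) = mex{} = 0
g(2) = mex{} = 0
g(3) = mex{0} = 1
g(4) = mex{0} = 1
g(5) = mex{0} = 1
g(6) = mex{0,1} = 2
g(7) = mex{0,1} = 2
g(8) = mex{0,1} = 2
So g(8) = 2.
The value of a disjunctive sum is the nim-sum of the parts.
Combined value = 4 XOR 2 = 6.

6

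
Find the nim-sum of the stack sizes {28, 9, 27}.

Bitwise XOR of the heap sizes:
  11100  (28)
  01001  (9)
  11011  (27)
  -----
  01110  (14)

14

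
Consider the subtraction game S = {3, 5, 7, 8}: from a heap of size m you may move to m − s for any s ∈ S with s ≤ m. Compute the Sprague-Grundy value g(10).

Compute g(0), g(1), … for moves {3, 5, 7, 8}:
g(0) = mex{} = 0
g(1) = mex{} = 0
g(2) = mex{} = 0
g(3) = mex{0} = 1
g(4) = mex{0} = 1
g(5) = mex{0} = 1
g(6) = mex{0,1} = 2
g(7) = mex{0,1} = 2
g(8) = mex{0,1} = 2
g(9) = mex{0,1,2} = 3
g(10) = mex{0,1,2} = 3
So g(10) = 3.

3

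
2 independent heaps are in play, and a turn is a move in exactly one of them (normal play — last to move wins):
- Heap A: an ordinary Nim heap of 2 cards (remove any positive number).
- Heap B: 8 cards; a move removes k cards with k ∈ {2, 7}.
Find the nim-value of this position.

Heap A is a plain Nim heap of size 2, so its Grundy value is 2.
Grundy values for heap B (subtraction set {2, 7}):
g(0) = mex{} = 0
g(1) = mex{} = 0
g(2) = mex{0} = 1
g(3) = mex{0} = 1
g(4) = mex{1} = 0
g(5) = mex{1} = 0
g(6) = mex{0} = 1
g(7) = mex{0} = 1
g(8) = mex{0,1} = 2
So g(8) = 2.
By the Sprague-Grundy theorem, the Grundy value of a sum of independent games is the XOR of the component values.
Combined value = 2 XOR 2 = 0.

0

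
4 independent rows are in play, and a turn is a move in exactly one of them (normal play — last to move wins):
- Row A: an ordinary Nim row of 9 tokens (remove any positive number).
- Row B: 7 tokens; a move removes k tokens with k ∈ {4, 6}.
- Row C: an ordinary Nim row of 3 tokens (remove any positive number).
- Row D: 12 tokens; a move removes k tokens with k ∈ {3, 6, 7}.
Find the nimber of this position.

11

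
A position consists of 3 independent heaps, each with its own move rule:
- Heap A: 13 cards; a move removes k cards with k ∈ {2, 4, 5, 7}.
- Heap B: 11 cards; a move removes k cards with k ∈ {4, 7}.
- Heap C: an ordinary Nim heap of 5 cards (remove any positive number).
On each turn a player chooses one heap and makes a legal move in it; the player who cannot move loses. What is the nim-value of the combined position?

7

Grundy values for heap A (subtraction set {2, 4, 5, 7}):
g(0) = mex{} = 0
g(1) = mex{} = 0
g(2) = mex{0} = 1
g(3) = mex{0} = 1
g(4) = mex{0,1} = 2
g(5) = mex{0,1} = 2
g(6) = mex{0,1,2} = 3
g(7) = mex{0,1,2} = 3
g(8) = mex{0,1,2,3} = 4
g(9) = mex{1,2,3} = 0
g(10) = mex{1,2,3,4} = 0
g(11) = mex{0,2,3} = 1
g(12) = mex{0,2,3,4} = 1
g(13) = mex{0,1,3,4} = 2
So g(13) = 2.
Build the Grundy sequence for heap B with g(k) = mex{g(k−s) : s ∈ {4, 7}, s ≤ k}:
k:     0  1  2  3  4  5  6  7  8  9 10 11
g(k):  0  0  0  0  1  1  1  1  2  2  2  0
So g(11) = 0.
Heap C is a plain Nim heap of size 5, so its Grundy value is 5.
The value of a disjunctive sum is the nim-sum of the parts.
Combined value = 2 XOR 0 XOR 5 = 7.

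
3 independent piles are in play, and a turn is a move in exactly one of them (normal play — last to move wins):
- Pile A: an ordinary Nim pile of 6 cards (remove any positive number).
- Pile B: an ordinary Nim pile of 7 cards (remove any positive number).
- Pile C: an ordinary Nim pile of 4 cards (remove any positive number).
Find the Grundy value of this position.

5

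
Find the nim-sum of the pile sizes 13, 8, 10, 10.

In binary:
  1101  (13)
  1000  (8)
  1010  (10)
  1010  (10)
  ----
  0101  (5)

5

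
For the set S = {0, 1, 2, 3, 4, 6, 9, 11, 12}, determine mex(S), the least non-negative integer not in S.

The values 0, 1, 2, 3, 4 are all present; 5 is the first non-negative integer missing from the set.

5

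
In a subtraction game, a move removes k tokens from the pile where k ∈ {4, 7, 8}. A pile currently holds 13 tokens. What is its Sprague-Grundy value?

0

Build the Grundy sequence with g(k) = mex{g(k−s) : s ∈ {4, 7, 8}, s ≤ k}:
g(0) = mex{} = 0
g(1) = mex{} = 0
g(2) = mex{} = 0
g(3) = mex{} = 0
g(4) = mex{0} = 1
g(5) = mex{0} = 1
g(6) = mex{0} = 1
g(7) = mex{0} = 1
g(8) = mex{0,1} = 2
g(9) = mex{0,1} = 2
g(10) = mex{0,1} = 2
g(11) = mex{0,1} = 2
g(12) = mex{1,2} = 0
g(13) = mex{1,2} = 0
So g(13) = 0.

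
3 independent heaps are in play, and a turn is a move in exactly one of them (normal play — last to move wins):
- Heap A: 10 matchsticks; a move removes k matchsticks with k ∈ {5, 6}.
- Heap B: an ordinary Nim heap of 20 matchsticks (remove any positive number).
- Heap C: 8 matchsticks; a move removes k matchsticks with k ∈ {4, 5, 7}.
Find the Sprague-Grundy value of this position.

20

Grundy values for heap A (subtraction set {5, 6}):
k:     0  1  2  3  4  5  6  7  8  9 10
g(k):  0  0  0  0  0  1  1  1  1  1  2
So g(10) = 2.
Heap B is a plain Nim heap of size 20, so its Grundy value is 20.
Build the Grundy sequence for heap C with g(k) = mex{g(k−s) : s ∈ {4, 5, 7}, s ≤ k}:
k:     0  1  2  3  4  5  6  7  8
g(k):  0  0  0  0  1  1  1  1  2
So g(8) = 2.
By the Sprague-Grundy theorem, the Grundy value of a sum of independent games is the XOR of the component values.
Combined value = 2 XOR 20 XOR 2 = 20.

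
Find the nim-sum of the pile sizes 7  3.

4

Bitwise XOR of the heap sizes:
  111  (7)
  011  (3)
  ---
  100  (4)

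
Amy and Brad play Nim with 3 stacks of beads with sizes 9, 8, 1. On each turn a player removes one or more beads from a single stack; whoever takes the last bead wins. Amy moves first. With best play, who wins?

Nim-sum: 9 ^ 8 ^ 1 = 0.
The nim-sum is 0, so this is a P-position: the player to move is in a losing position under optimal play; Amy is about to move from it and so loses — Brad wins.

Brad wins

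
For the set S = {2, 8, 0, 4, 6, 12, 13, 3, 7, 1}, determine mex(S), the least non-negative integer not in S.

The values 0, 1, 2, 3, 4 are all present; 5 is the first non-negative integer missing from the set.

5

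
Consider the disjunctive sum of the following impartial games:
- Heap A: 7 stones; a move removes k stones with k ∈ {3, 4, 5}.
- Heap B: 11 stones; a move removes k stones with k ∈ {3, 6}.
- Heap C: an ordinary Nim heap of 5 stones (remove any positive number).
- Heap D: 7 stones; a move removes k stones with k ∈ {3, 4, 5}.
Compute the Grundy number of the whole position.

5

For heap A, compute g(0), g(1), … with moves {3, 4, 5}:
g(0) = mex{} = 0
g(1) = mex{} = 0
g(2) = mex{} = 0
g(3) = mex{0} = 1
g(4) = mex{0} = 1
g(5) = mex{0} = 1
g(6) = mex{0,1} = 2
g(7) = mex{0,1} = 2
So g(7) = 2.
Build the Grundy sequence for heap B with g(k) = mex{g(k−s) : s ∈ {3, 6}, s ≤ k}:
k:     0  1  2  3  4  5  6  7  8  9 10 11
g(k):  0  0  0  1  1  1  2  2  2  0  0  0
So g(11) = 0.
Heap C is a plain Nim heap of size 5, so its Grundy value is 5.
Build the Grundy sequence for heap D with g(k) = mex{g(k−s) : s ∈ {3, 4, 5}, s ≤ k}:
k:     0  1  2  3  4  5  6  7
g(k):  0  0  0  1  1  1  2  2
So g(7) = 2.
The value of a disjunctive sum is the nim-sum of the parts.
Combined value = 2 ⊕ 0 ⊕ 5 ⊕ 2 = 5.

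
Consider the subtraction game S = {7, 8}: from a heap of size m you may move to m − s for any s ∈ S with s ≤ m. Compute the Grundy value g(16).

0

Compute g(0), g(1), … for moves {7, 8}:
k:     0  1  2  3  4  5  6  7  8  9 10 11 12 13 14 15 16
g(k):  0  0  0  0  0  0  0  1  1  1  1  1  1  1  2  0  0
So g(16) = 0.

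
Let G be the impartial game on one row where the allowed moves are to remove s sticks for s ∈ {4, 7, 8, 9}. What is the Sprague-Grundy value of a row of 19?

1

Build the Grundy sequence with g(k) = mex{g(k−s) : s ∈ {4, 7, 8, 9}, s ≤ k}:
k:     0  1  2  3  4  5  6  7  8  9 10 11 12 13 14 15 16 17 18 19
g(k):  0  0  0  0  1  1  1  1  2  2  2  2  3  0  0  0  0  1  1  1
So g(19) = 1.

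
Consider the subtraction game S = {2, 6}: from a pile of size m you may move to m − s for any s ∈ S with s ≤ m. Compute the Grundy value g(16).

0

Build the Grundy sequence with g(k) = mex{g(k−s) : s ∈ {2, 6}, s ≤ k}:
k:     0  1  2  3  4  5  6  7  8  9 10 11 12 13 14 15 16
g(k):  0  0  1  1  0  0  1  1  0  0  1  1  0  0  1  1  0
So g(16) = 0.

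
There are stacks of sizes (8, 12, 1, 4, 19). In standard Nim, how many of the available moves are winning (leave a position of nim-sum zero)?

Nim-sum: 8 XOR 12 XOR 1 XOR 4 XOR 19 = 18.
The overall nim-sum is X = 18. A stack of size p has a winning move iff p XOR X < p (reduce it to p XOR X).
  8: 8 XOR 18 = 26 ≥ 8 — no move.
  12: 12 XOR 18 = 30 ≥ 12 — no move.
  1: 1 XOR 18 = 19 ≥ 1 — no move.
  4: 4 XOR 18 = 22 ≥ 4 — no move.
  19: 19 XOR 18 = 1 < 19 — winning move (to 1).
That gives 1 winning move.

1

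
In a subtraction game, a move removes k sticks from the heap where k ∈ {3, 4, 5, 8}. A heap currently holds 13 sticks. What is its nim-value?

0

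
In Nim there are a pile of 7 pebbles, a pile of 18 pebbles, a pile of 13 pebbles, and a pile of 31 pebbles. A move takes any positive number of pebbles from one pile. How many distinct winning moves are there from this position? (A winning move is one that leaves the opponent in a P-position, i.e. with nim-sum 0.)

3

Compute the nim-sum pairwise:
7 ^ 18 = 21
21 ^ 13 = 24
24 ^ 31 = 7
The overall nim-sum is X = 7. A pile of size p has a winning move iff p XOR X < p (reduce it to p XOR X).
  7: 7 XOR 7 = 0 < 7 — winning move (to 0).
  18: 18 XOR 7 = 21 ≥ 18 — no move.
  13: 13 XOR 7 = 10 < 13 — winning move (to 10).
  31: 31 XOR 7 = 24 < 31 — winning move (to 24).
That gives 3 winning moves.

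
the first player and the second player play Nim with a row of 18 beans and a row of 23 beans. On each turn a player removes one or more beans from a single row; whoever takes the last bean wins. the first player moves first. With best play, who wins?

the first player wins

Compute the nim-sum pairwise:
18 ⊕ 23 = 5
The nim-sum is 5 ≠ 0, so this is an N-position: the player to move can win; the first player has a winning move.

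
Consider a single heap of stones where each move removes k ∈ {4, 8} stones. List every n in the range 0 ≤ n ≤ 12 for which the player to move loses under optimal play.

0, 1, 2, 3, 12

Build the Grundy sequence with g(k) = mex{g(k−s) : s ∈ {4, 8}, s ≤ k}:
g(0) = mex{} = 0
g(1) = mex{} = 0
g(2) = mex{} = 0
g(3) = mex{} = 0
g(4) = mex{0} = 1
g(5) = mex{0} = 1
g(6) = mex{0} = 1
g(7) = mex{0} = 1
g(8) = mex{0,1} = 2
g(9) = mex{0,1} = 2
g(10) = mex{0,1} = 2
g(11) = mex{0,1} = 2
g(12) = mex{1,2} = 0
The P-positions (g = 0) in 0..12 are 0, 1, 2, 3, 12.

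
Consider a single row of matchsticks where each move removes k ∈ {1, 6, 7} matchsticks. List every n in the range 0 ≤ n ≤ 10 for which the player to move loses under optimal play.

0, 2, 4

Grundy values for subtraction set {1, 6, 7}:
g(0) = mex{} = 0
g(1) = mex{0} = 1
g(2) = mex{1} = 0
g(3) = mex{0} = 1
g(4) = mex{1} = 0
g(5) = mex{0} = 1
g(6) = mex{0,1} = 2
g(7) = mex{0,1,2} = 3
g(8) = mex{0,1,3} = 2
g(9) = mex{0,1,2} = 3
g(10) = mex{0,1,3} = 2
The P-positions (g = 0) in 0..10 are 0, 2, 4.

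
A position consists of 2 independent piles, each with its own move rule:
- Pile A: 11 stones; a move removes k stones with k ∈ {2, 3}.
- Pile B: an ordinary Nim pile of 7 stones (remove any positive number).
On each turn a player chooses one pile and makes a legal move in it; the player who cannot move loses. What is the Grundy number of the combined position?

7

Grundy values for pile A (subtraction set {2, 3}):
k:     0  1  2  3  4  5  6  7  8  9 10 11
g(k):  0  0  1  1  2  0  0  1  1  2  0  0
So g(11) = 0.
Pile B is a plain Nim pile of size 7, so its Grundy value is 7.
The value of a disjunctive sum is the nim-sum of the parts.
Combined value = 0 XOR 7 = 7.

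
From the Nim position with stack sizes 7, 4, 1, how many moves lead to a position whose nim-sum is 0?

Nim-sum: 7 XOR 4 XOR 1 = 2.
The overall nim-sum is X = 2. A stack of size p has a winning move iff p XOR X < p (reduce it to p XOR X).
  7: 7 XOR 2 = 5 < 7 — winning move (to 5).
  4: 4 XOR 2 = 6 ≥ 4 — no move.
  1: 1 XOR 2 = 3 ≥ 1 — no move.
That gives 1 winning move.

1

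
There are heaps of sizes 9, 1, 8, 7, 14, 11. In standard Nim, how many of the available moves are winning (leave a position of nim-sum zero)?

3

Write each in binary and XOR column by column:
  1001  (9)
  0001  (1)
  1000  (8)
  0111  (7)
  1110  (14)
  1011  (11)
  ----
  0010  (2)
The overall nim-sum is X = 2. A heap of size p has a winning move iff p XOR X < p (reduce it to p XOR X).
  9: 9 XOR 2 = 11 ≥ 9 — no move.
  1: 1 XOR 2 = 3 ≥ 1 — no move.
  8: 8 XOR 2 = 10 ≥ 8 — no move.
  7: 7 XOR 2 = 5 < 7 — winning move (to 5).
  14: 14 XOR 2 = 12 < 14 — winning move (to 12).
  11: 11 XOR 2 = 9 < 11 — winning move (to 9).
That gives 3 winning moves.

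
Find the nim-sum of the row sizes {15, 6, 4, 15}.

Compute the nim-sum pairwise:
15 XOR 6 = 9
9 XOR 4 = 13
13 XOR 15 = 2

2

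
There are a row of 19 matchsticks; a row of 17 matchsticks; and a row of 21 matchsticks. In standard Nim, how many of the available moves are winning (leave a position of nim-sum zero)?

3

Compute the nim-sum pairwise:
19 ⊕ 17 = 2
2 ⊕ 21 = 23
The overall nim-sum is X = 23. A row of size p has a winning move iff p XOR X < p (reduce it to p XOR X).
  19: 19 XOR 23 = 4 < 19 — winning move (to 4).
  17: 17 XOR 23 = 6 < 17 — winning move (to 6).
  21: 21 XOR 23 = 2 < 21 — winning move (to 2).
That gives 3 winning moves.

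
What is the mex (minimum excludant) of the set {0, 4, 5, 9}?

0 is in the set but 1 is not, so the mex is 1.

1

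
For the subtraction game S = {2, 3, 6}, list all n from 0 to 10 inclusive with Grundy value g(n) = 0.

Build the Grundy sequence with g(k) = mex{g(k−s) : s ∈ {2, 3, 6}, s ≤ k}:
k:     0  1  2  3  4  5  6  7  8  9 10
g(k):  0  0  1  1  2  0  3  1  2  0  0
The P-positions (g = 0) in 0..10 are 0, 1, 5, 9, 10.

0, 1, 5, 9, 10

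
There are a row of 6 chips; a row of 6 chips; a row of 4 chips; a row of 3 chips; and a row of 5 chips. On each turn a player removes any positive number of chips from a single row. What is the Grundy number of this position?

2

Nim-sum: 6 ⊕ 6 ⊕ 4 ⊕ 3 ⊕ 5 = 2.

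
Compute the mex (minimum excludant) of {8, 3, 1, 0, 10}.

2

The values 0, 1 are all present; 2 is the first non-negative integer missing from the set.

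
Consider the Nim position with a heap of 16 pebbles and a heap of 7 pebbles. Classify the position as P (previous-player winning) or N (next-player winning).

In binary:
  10000  (16)
  00111  (7)
  -----
  10111  (23)
The nim-sum is 23 ≠ 0, so this is an N-position: the player to move can win.

N-position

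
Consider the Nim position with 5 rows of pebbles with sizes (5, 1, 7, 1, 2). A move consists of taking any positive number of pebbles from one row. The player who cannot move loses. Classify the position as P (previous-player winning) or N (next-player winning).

Nim-sum: 5 ^ 1 ^ 7 ^ 1 ^ 2 = 0.
The nim-sum is 0, so this is a P-position: the player to move is in a losing position under optimal play.

P-position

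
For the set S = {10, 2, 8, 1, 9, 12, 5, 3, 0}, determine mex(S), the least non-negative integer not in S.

4

The values 0, 1, 2, 3 are all present; 4 is the first non-negative integer missing from the set.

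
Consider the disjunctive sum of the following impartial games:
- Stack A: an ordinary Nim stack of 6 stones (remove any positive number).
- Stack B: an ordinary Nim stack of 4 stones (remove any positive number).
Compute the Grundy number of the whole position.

2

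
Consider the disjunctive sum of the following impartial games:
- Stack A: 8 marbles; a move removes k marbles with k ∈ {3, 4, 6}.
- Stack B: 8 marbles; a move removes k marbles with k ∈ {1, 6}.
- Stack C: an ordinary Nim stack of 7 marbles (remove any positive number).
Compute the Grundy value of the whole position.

4

For stack A, compute g(0), g(1), … with moves {3, 4, 6}:
g(0) = mex{} = 0
g(1) = mex{} = 0
g(2) = mex{} = 0
g(3) = mex{0} = 1
g(4) = mex{0} = 1
g(5) = mex{0} = 1
g(6) = mex{0,1} = 2
g(7) = mex{0,1} = 2
g(8) = mex{0,1} = 2
So g(8) = 2.
Grundy values for stack B (subtraction set {1, 6}):
g(0) = mex{} = 0
g(1) = mex{0} = 1
g(2) = mex{1} = 0
g(3) = mex{0} = 1
g(4) = mex{1} = 0
g(5) = mex{0} = 1
g(6) = mex{0,1} = 2
g(7) = mex{1,2} = 0
g(8) = mex{0} = 1
So g(8) = 1.
Stack C is a plain Nim stack of size 7, so its Grundy value is 7.
The value of a disjunctive sum is the nim-sum of the parts.
Combined value = 2 XOR 1 XOR 7 = 4.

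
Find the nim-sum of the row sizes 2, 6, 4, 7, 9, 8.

6

Nim-sum: 2 ^ 6 ^ 4 ^ 7 ^ 9 ^ 8 = 6.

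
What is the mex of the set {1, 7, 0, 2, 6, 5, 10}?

3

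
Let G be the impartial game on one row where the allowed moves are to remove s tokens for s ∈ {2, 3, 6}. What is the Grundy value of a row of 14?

Compute g(0), g(1), … for moves {2, 3, 6}:
k:     0  1  2  3  4  5  6  7  8  9 10 11 12 13 14
g(k):  0  0  1  1  2  0  3  1  2  0  0  1  1  2  0
So g(14) = 0.

0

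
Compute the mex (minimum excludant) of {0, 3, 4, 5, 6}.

1

0 is in the set but 1 is not, so the mex is 1.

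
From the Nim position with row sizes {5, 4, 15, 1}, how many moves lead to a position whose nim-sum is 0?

Compute the nim-sum pairwise:
5 XOR 4 = 1
1 XOR 15 = 14
14 XOR 1 = 15
The overall nim-sum is X = 15. A row of size p has a winning move iff p XOR X < p (reduce it to p XOR X).
  5: 5 XOR 15 = 10 ≥ 5 — no move.
  4: 4 XOR 15 = 11 ≥ 4 — no move.
  15: 15 XOR 15 = 0 < 15 — winning move (to 0).
  1: 1 XOR 15 = 14 ≥ 1 — no move.
That gives 1 winning move.

1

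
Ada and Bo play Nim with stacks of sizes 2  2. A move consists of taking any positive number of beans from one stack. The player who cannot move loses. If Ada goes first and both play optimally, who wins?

Bo wins

Nim-sum: 2 XOR 2 = 0.
The nim-sum is 0, so this is a P-position: the player to move is in a losing position under optimal play; Ada is about to move from it and so loses — Bo wins.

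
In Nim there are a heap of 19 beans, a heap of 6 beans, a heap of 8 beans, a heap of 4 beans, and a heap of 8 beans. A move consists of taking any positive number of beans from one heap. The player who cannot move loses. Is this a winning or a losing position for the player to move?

Compute the nim-sum pairwise:
19 ⊕ 6 = 21
21 ⊕ 8 = 29
29 ⊕ 4 = 25
25 ⊕ 8 = 17
The nim-sum is 17 ≠ 0, so this is an N-position: the player to move can win.

Winning position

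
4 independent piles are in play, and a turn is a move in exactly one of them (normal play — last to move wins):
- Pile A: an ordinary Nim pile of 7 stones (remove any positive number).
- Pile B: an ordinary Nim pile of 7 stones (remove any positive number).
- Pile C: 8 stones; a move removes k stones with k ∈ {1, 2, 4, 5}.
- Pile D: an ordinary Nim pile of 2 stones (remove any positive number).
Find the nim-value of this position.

0

Pile A is a plain Nim pile of size 7, so its Grundy value is 7.
Pile B is a plain Nim pile of size 7, so its Grundy value is 7.
For pile C, compute g(0), g(1), … with moves {1, 2, 4, 5}:
k:     0  1  2  3  4  5  6  7  8
g(k):  0  1  2  0  1  2  0  1  2
So g(8) = 2.
Pile D is a plain Nim pile of size 2, so its Grundy value is 2.
By the Sprague-Grundy theorem, the Grundy value of a sum of independent games is the XOR of the component values.
Combined value = 7 ⊕ 7 ⊕ 2 ⊕ 2 = 0.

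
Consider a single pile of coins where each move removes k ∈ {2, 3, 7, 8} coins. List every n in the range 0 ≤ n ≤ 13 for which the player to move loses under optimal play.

Compute g(0), g(1), … for moves {2, 3, 7, 8}:
g(0) = mex{} = 0
g(1) = mex{} = 0
g(2) = mex{0} = 1
g(3) = mex{0} = 1
g(4) = mex{0,1} = 2
g(5) = mex{1} = 0
g(6) = mex{1,2} = 0
g(7) = mex{0,2} = 1
g(8) = mex{0} = 1
g(9) = mex{0,1} = 2
g(10) = mex{1} = 0
g(11) = mex{1,2} = 0
g(12) = mex{0,2} = 1
g(13) = mex{0} = 1
The P-positions (g = 0) in 0..13 are 0, 1, 5, 6, 10, 11.

0, 1, 5, 6, 10, 11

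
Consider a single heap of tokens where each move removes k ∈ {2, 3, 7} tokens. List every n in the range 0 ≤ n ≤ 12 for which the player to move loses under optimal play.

0, 1, 5, 6, 10, 11

Build the Grundy sequence with g(k) = mex{g(k−s) : s ∈ {2, 3, 7}, s ≤ k}:
k:     0  1  2  3  4  5  6  7  8  9 10 11 12
g(k):  0  0  1  1  2  0  0  1  1  2  0  0  1
The P-positions (g = 0) in 0..12 are 0, 1, 5, 6, 10, 11.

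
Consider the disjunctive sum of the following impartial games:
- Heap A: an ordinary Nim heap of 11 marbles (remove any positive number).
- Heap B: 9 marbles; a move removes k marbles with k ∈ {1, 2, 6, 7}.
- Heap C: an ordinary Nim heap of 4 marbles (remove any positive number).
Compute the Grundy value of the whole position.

14

Heap A is a plain Nim heap of size 11, so its Grundy value is 11.
Grundy values for heap B (subtraction set {1, 2, 6, 7}):
k:     0  1  2  3  4  5  6  7  8  9
g(k):  0  1  2  0  1  2  3  4  0  1
So g(9) = 1.
Heap C is a plain Nim heap of size 4, so its Grundy value is 4.
By the Sprague-Grundy theorem, the Grundy value of a sum of independent games is the XOR of the component values.
Combined value = 11 ⊕ 1 ⊕ 4 = 14.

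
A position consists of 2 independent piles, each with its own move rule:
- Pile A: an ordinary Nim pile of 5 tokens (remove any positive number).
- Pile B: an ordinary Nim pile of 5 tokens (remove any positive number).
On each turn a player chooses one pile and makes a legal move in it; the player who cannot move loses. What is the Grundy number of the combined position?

0

Pile A is a plain Nim pile of size 5, so its Grundy value is 5.
Pile B is a plain Nim pile of size 5, so its Grundy value is 5.
By the Sprague-Grundy theorem, the Grundy value of a sum of independent games is the XOR of the component values.
Combined value = 5 ⊕ 5 = 0.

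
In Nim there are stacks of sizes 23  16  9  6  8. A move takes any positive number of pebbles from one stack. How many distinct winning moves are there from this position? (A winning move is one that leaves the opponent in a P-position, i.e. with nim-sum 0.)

Nim-sum: 23 XOR 16 XOR 9 XOR 6 XOR 8 = 0.
The nim-sum is already 0, so every move leaves a nonzero nim-sum — there are no winning moves.

0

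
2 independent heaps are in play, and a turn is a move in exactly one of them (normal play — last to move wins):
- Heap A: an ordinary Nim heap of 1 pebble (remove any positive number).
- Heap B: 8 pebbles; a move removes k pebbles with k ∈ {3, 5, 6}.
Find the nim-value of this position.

Heap A is a plain Nim heap of size 1, so its Grundy value is 1.
For heap B, compute g(0), g(1), … with moves {3, 5, 6}:
g(0) = mex{} = 0
g(1) = mex{} = 0
g(2) = mex{} = 0
g(3) = mex{0} = 1
g(4) = mex{0} = 1
g(5) = mex{0} = 1
g(6) = mex{0,1} = 2
g(7) = mex{0,1} = 2
g(8) = mex{0,1} = 2
So g(8) = 2.
The value of a disjunctive sum is the nim-sum of the parts.
Combined value = 1 XOR 2 = 3.

3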